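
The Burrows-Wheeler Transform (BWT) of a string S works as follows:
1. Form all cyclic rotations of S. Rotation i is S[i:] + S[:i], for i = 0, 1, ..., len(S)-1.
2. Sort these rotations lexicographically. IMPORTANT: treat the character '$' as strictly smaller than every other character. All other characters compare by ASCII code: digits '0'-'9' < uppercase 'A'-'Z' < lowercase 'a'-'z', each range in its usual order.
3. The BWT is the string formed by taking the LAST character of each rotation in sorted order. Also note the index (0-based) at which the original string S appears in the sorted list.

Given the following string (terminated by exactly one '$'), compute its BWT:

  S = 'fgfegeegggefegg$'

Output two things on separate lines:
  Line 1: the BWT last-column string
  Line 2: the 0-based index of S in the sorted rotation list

All 16 rotations (rotation i = S[i:]+S[:i]):
  rot[0] = fgfegeegggefegg$
  rot[1] = gfegeegggefegg$f
  rot[2] = fegeegggefegg$fg
  rot[3] = egeegggefegg$fgf
  rot[4] = geegggefegg$fgfe
  rot[5] = eegggefegg$fgfeg
  rot[6] = egggefegg$fgfege
  rot[7] = gggefegg$fgfegee
  rot[8] = ggefegg$fgfegeeg
  rot[9] = gefegg$fgfegeegg
  rot[10] = efegg$fgfegeeggg
  rot[11] = fegg$fgfegeeggge
  rot[12] = egg$fgfegeegggef
  rot[13] = gg$fgfegeegggefe
  rot[14] = g$fgfegeegggefeg
  rot[15] = $fgfegeegggefegg
Sorted (with $ < everything):
  sorted[0] = $fgfegeegggefegg  (last char: 'g')
  sorted[1] = eegggefegg$fgfeg  (last char: 'g')
  sorted[2] = efegg$fgfegeeggg  (last char: 'g')
  sorted[3] = egeegggefegg$fgf  (last char: 'f')
  sorted[4] = egg$fgfegeegggef  (last char: 'f')
  sorted[5] = egggefegg$fgfege  (last char: 'e')
  sorted[6] = fegeegggefegg$fg  (last char: 'g')
  sorted[7] = fegg$fgfegeeggge  (last char: 'e')
  sorted[8] = fgfegeegggefegg$  (last char: '$')
  sorted[9] = g$fgfegeegggefeg  (last char: 'g')
  sorted[10] = geegggefegg$fgfe  (last char: 'e')
  sorted[11] = gefegg$fgfegeegg  (last char: 'g')
  sorted[12] = gfegeegggefegg$f  (last char: 'f')
  sorted[13] = gg$fgfegeegggefe  (last char: 'e')
  sorted[14] = ggefegg$fgfegeeg  (last char: 'g')
  sorted[15] = gggefegg$fgfegee  (last char: 'e')
Last column: gggffege$gegfege
Original string S is at sorted index 8

Answer: gggffege$gegfege
8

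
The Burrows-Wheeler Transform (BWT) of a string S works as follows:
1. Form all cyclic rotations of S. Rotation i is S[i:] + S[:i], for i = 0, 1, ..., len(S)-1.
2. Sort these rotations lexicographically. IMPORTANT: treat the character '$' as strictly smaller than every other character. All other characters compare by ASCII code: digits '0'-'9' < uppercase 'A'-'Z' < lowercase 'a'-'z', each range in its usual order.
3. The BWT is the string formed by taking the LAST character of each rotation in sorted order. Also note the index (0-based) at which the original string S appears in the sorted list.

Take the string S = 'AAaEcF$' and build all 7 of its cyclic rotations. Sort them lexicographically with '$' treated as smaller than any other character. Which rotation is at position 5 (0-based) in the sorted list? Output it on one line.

All 7 rotations (rotation i = S[i:]+S[:i]):
  rot[0] = AAaEcF$
  rot[1] = AaEcF$A
  rot[2] = aEcF$AA
  rot[3] = EcF$AAa
  rot[4] = cF$AAaE
  rot[5] = F$AAaEc
  rot[6] = $AAaEcF
Sorted (with $ < everything):
  sorted[0] = $AAaEcF
  sorted[1] = AAaEcF$
  sorted[2] = AaEcF$A
  sorted[3] = EcF$AAa
  sorted[4] = F$AAaEc
  sorted[5] = aEcF$AA
  sorted[6] = cF$AAaE
sorted[5] = aEcF$AA

Answer: aEcF$AA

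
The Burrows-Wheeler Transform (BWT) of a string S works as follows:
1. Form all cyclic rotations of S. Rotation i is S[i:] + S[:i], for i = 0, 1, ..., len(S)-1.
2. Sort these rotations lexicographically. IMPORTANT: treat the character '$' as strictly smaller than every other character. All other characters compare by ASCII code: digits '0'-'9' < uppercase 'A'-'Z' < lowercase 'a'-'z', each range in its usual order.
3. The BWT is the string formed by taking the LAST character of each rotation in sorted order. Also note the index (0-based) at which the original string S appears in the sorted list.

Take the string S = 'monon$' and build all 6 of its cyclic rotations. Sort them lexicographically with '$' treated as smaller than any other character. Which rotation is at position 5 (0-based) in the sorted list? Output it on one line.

Answer: onon$m

Derivation:
All 6 rotations (rotation i = S[i:]+S[:i]):
  rot[0] = monon$
  rot[1] = onon$m
  rot[2] = non$mo
  rot[3] = on$mon
  rot[4] = n$mono
  rot[5] = $monon
Sorted (with $ < everything):
  sorted[0] = $monon
  sorted[1] = monon$
  sorted[2] = n$mono
  sorted[3] = non$mo
  sorted[4] = on$mon
  sorted[5] = onon$m
sorted[5] = onon$m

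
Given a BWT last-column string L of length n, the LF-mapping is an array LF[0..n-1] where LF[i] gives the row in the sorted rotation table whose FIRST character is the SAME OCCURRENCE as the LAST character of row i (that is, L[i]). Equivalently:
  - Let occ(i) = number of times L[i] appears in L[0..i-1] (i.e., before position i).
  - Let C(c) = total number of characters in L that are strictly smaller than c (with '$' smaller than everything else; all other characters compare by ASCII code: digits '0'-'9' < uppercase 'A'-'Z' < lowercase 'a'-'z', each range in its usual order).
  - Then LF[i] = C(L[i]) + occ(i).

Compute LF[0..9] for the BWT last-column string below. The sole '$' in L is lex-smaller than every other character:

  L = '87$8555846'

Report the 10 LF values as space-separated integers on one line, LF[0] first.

Answer: 7 6 0 8 2 3 4 9 1 5

Derivation:
Char counts: '$':1, '4':1, '5':3, '6':1, '7':1, '8':3
C (first-col start): C('$')=0, C('4')=1, C('5')=2, C('6')=5, C('7')=6, C('8')=7
L[0]='8': occ=0, LF[0]=C('8')+0=7+0=7
L[1]='7': occ=0, LF[1]=C('7')+0=6+0=6
L[2]='$': occ=0, LF[2]=C('$')+0=0+0=0
L[3]='8': occ=1, LF[3]=C('8')+1=7+1=8
L[4]='5': occ=0, LF[4]=C('5')+0=2+0=2
L[5]='5': occ=1, LF[5]=C('5')+1=2+1=3
L[6]='5': occ=2, LF[6]=C('5')+2=2+2=4
L[7]='8': occ=2, LF[7]=C('8')+2=7+2=9
L[8]='4': occ=0, LF[8]=C('4')+0=1+0=1
L[9]='6': occ=0, LF[9]=C('6')+0=5+0=5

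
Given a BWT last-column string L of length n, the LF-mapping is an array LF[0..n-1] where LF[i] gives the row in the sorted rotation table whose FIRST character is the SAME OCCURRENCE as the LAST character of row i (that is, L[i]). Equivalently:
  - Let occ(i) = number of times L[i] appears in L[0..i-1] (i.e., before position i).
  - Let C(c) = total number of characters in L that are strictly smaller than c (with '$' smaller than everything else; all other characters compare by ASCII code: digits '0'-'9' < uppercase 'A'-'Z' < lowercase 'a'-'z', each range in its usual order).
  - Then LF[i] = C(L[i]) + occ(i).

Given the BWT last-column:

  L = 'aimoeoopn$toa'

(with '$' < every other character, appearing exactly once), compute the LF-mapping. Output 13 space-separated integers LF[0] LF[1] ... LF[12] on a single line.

Char counts: '$':1, 'a':2, 'e':1, 'i':1, 'm':1, 'n':1, 'o':4, 'p':1, 't':1
C (first-col start): C('$')=0, C('a')=1, C('e')=3, C('i')=4, C('m')=5, C('n')=6, C('o')=7, C('p')=11, C('t')=12
L[0]='a': occ=0, LF[0]=C('a')+0=1+0=1
L[1]='i': occ=0, LF[1]=C('i')+0=4+0=4
L[2]='m': occ=0, LF[2]=C('m')+0=5+0=5
L[3]='o': occ=0, LF[3]=C('o')+0=7+0=7
L[4]='e': occ=0, LF[4]=C('e')+0=3+0=3
L[5]='o': occ=1, LF[5]=C('o')+1=7+1=8
L[6]='o': occ=2, LF[6]=C('o')+2=7+2=9
L[7]='p': occ=0, LF[7]=C('p')+0=11+0=11
L[8]='n': occ=0, LF[8]=C('n')+0=6+0=6
L[9]='$': occ=0, LF[9]=C('$')+0=0+0=0
L[10]='t': occ=0, LF[10]=C('t')+0=12+0=12
L[11]='o': occ=3, LF[11]=C('o')+3=7+3=10
L[12]='a': occ=1, LF[12]=C('a')+1=1+1=2

Answer: 1 4 5 7 3 8 9 11 6 0 12 10 2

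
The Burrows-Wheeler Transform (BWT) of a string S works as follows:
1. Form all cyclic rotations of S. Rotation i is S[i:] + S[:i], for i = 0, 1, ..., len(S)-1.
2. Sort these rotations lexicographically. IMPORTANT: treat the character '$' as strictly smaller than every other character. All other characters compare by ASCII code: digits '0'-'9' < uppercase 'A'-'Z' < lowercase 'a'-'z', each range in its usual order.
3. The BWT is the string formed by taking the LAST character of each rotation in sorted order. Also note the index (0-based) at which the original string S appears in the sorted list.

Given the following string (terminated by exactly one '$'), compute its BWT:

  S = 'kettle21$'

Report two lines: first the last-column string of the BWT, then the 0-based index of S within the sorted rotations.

Answer: 12elk$tte
5

Derivation:
All 9 rotations (rotation i = S[i:]+S[:i]):
  rot[0] = kettle21$
  rot[1] = ettle21$k
  rot[2] = ttle21$ke
  rot[3] = tle21$ket
  rot[4] = le21$kett
  rot[5] = e21$kettl
  rot[6] = 21$kettle
  rot[7] = 1$kettle2
  rot[8] = $kettle21
Sorted (with $ < everything):
  sorted[0] = $kettle21  (last char: '1')
  sorted[1] = 1$kettle2  (last char: '2')
  sorted[2] = 21$kettle  (last char: 'e')
  sorted[3] = e21$kettl  (last char: 'l')
  sorted[4] = ettle21$k  (last char: 'k')
  sorted[5] = kettle21$  (last char: '$')
  sorted[6] = le21$kett  (last char: 't')
  sorted[7] = tle21$ket  (last char: 't')
  sorted[8] = ttle21$ke  (last char: 'e')
Last column: 12elk$tte
Original string S is at sorted index 5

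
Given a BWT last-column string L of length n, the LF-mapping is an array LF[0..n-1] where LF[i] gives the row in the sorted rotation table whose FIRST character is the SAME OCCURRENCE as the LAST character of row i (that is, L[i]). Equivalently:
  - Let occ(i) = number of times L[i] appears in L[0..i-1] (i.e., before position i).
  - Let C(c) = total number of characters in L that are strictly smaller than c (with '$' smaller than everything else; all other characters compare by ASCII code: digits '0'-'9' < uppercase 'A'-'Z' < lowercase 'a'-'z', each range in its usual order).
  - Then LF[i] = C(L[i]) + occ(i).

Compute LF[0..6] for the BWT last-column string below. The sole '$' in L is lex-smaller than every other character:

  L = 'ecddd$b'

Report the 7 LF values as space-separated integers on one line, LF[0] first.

Answer: 6 2 3 4 5 0 1

Derivation:
Char counts: '$':1, 'b':1, 'c':1, 'd':3, 'e':1
C (first-col start): C('$')=0, C('b')=1, C('c')=2, C('d')=3, C('e')=6
L[0]='e': occ=0, LF[0]=C('e')+0=6+0=6
L[1]='c': occ=0, LF[1]=C('c')+0=2+0=2
L[2]='d': occ=0, LF[2]=C('d')+0=3+0=3
L[3]='d': occ=1, LF[3]=C('d')+1=3+1=4
L[4]='d': occ=2, LF[4]=C('d')+2=3+2=5
L[5]='$': occ=0, LF[5]=C('$')+0=0+0=0
L[6]='b': occ=0, LF[6]=C('b')+0=1+0=1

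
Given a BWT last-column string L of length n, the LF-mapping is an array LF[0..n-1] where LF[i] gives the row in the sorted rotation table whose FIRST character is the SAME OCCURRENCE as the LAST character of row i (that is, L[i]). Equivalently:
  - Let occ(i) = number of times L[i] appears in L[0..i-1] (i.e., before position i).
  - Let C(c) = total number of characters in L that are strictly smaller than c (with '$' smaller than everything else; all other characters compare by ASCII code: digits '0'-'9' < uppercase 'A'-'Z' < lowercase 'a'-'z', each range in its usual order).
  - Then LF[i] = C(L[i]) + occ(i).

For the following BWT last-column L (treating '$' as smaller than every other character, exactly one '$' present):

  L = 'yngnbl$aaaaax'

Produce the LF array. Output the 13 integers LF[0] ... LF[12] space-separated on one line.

Answer: 12 9 7 10 6 8 0 1 2 3 4 5 11

Derivation:
Char counts: '$':1, 'a':5, 'b':1, 'g':1, 'l':1, 'n':2, 'x':1, 'y':1
C (first-col start): C('$')=0, C('a')=1, C('b')=6, C('g')=7, C('l')=8, C('n')=9, C('x')=11, C('y')=12
L[0]='y': occ=0, LF[0]=C('y')+0=12+0=12
L[1]='n': occ=0, LF[1]=C('n')+0=9+0=9
L[2]='g': occ=0, LF[2]=C('g')+0=7+0=7
L[3]='n': occ=1, LF[3]=C('n')+1=9+1=10
L[4]='b': occ=0, LF[4]=C('b')+0=6+0=6
L[5]='l': occ=0, LF[5]=C('l')+0=8+0=8
L[6]='$': occ=0, LF[6]=C('$')+0=0+0=0
L[7]='a': occ=0, LF[7]=C('a')+0=1+0=1
L[8]='a': occ=1, LF[8]=C('a')+1=1+1=2
L[9]='a': occ=2, LF[9]=C('a')+2=1+2=3
L[10]='a': occ=3, LF[10]=C('a')+3=1+3=4
L[11]='a': occ=4, LF[11]=C('a')+4=1+4=5
L[12]='x': occ=0, LF[12]=C('x')+0=11+0=11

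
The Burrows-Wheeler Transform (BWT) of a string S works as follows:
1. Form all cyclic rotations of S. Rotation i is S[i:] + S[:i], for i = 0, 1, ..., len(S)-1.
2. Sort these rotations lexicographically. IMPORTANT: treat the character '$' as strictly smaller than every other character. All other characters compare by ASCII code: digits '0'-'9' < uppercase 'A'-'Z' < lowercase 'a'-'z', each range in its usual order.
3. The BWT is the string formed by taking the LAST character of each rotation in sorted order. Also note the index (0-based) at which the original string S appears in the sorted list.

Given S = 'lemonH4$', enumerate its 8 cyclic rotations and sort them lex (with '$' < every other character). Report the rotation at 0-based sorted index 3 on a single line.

Answer: emonH4$l

Derivation:
All 8 rotations (rotation i = S[i:]+S[:i]):
  rot[0] = lemonH4$
  rot[1] = emonH4$l
  rot[2] = monH4$le
  rot[3] = onH4$lem
  rot[4] = nH4$lemo
  rot[5] = H4$lemon
  rot[6] = 4$lemonH
  rot[7] = $lemonH4
Sorted (with $ < everything):
  sorted[0] = $lemonH4
  sorted[1] = 4$lemonH
  sorted[2] = H4$lemon
  sorted[3] = emonH4$l
  sorted[4] = lemonH4$
  sorted[5] = monH4$le
  sorted[6] = nH4$lemo
  sorted[7] = onH4$lem
sorted[3] = emonH4$l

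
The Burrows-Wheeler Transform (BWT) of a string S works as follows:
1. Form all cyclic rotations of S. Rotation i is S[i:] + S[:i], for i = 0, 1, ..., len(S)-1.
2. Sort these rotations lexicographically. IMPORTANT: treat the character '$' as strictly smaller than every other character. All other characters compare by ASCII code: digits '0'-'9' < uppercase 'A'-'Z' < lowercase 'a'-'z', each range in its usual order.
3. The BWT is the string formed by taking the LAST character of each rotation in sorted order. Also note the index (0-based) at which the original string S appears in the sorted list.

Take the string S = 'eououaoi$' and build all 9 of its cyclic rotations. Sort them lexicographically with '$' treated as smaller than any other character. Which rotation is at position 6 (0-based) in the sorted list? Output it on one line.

Answer: ououaoi$e

Derivation:
All 9 rotations (rotation i = S[i:]+S[:i]):
  rot[0] = eououaoi$
  rot[1] = ououaoi$e
  rot[2] = uouaoi$eo
  rot[3] = ouaoi$eou
  rot[4] = uaoi$eouo
  rot[5] = aoi$eouou
  rot[6] = oi$eououa
  rot[7] = i$eououao
  rot[8] = $eououaoi
Sorted (with $ < everything):
  sorted[0] = $eououaoi
  sorted[1] = aoi$eouou
  sorted[2] = eououaoi$
  sorted[3] = i$eououao
  sorted[4] = oi$eououa
  sorted[5] = ouaoi$eou
  sorted[6] = ououaoi$e
  sorted[7] = uaoi$eouo
  sorted[8] = uouaoi$eo
sorted[6] = ououaoi$e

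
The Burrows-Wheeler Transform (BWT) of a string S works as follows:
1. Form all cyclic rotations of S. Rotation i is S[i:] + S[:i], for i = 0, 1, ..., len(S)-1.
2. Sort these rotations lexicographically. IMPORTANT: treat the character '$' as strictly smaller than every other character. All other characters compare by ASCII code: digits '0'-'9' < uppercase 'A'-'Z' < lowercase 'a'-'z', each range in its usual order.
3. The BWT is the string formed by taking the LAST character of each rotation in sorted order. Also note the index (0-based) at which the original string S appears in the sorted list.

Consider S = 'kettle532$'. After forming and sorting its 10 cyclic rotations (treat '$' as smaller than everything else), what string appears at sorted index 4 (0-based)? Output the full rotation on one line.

Answer: e532$kettl

Derivation:
All 10 rotations (rotation i = S[i:]+S[:i]):
  rot[0] = kettle532$
  rot[1] = ettle532$k
  rot[2] = ttle532$ke
  rot[3] = tle532$ket
  rot[4] = le532$kett
  rot[5] = e532$kettl
  rot[6] = 532$kettle
  rot[7] = 32$kettle5
  rot[8] = 2$kettle53
  rot[9] = $kettle532
Sorted (with $ < everything):
  sorted[0] = $kettle532
  sorted[1] = 2$kettle53
  sorted[2] = 32$kettle5
  sorted[3] = 532$kettle
  sorted[4] = e532$kettl
  sorted[5] = ettle532$k
  sorted[6] = kettle532$
  sorted[7] = le532$kett
  sorted[8] = tle532$ket
  sorted[9] = ttle532$ke
sorted[4] = e532$kettl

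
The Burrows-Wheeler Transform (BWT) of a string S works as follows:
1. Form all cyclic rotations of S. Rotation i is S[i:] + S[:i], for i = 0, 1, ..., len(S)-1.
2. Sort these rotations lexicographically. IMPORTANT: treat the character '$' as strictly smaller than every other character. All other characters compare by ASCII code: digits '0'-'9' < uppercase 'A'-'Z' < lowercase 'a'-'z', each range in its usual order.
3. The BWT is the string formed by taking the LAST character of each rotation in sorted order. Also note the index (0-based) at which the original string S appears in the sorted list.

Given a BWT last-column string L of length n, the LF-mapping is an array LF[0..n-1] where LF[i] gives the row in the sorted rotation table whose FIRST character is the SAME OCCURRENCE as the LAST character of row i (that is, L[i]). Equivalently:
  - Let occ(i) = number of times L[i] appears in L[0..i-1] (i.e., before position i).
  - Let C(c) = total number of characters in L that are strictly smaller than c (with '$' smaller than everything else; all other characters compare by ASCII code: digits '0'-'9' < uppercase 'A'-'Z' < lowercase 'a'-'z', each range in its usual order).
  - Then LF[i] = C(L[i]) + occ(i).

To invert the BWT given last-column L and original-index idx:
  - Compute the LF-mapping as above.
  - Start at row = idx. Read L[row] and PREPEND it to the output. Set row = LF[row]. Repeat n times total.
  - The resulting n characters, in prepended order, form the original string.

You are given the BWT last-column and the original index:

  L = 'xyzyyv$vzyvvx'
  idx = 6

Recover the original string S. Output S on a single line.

Answer: xzyvyyvzvyvx$

Derivation:
LF mapping: 5 7 11 8 9 1 0 2 12 10 3 4 6
Walk LF starting at row 6, prepending L[row]:
  step 1: row=6, L[6]='$', prepend. Next row=LF[6]=0
  step 2: row=0, L[0]='x', prepend. Next row=LF[0]=5
  step 3: row=5, L[5]='v', prepend. Next row=LF[5]=1
  step 4: row=1, L[1]='y', prepend. Next row=LF[1]=7
  step 5: row=7, L[7]='v', prepend. Next row=LF[7]=2
  step 6: row=2, L[2]='z', prepend. Next row=LF[2]=11
  step 7: row=11, L[11]='v', prepend. Next row=LF[11]=4
  step 8: row=4, L[4]='y', prepend. Next row=LF[4]=9
  step 9: row=9, L[9]='y', prepend. Next row=LF[9]=10
  step 10: row=10, L[10]='v', prepend. Next row=LF[10]=3
  step 11: row=3, L[3]='y', prepend. Next row=LF[3]=8
  step 12: row=8, L[8]='z', prepend. Next row=LF[8]=12
  step 13: row=12, L[12]='x', prepend. Next row=LF[12]=6
Reversed output: xzyvyyvzvyvx$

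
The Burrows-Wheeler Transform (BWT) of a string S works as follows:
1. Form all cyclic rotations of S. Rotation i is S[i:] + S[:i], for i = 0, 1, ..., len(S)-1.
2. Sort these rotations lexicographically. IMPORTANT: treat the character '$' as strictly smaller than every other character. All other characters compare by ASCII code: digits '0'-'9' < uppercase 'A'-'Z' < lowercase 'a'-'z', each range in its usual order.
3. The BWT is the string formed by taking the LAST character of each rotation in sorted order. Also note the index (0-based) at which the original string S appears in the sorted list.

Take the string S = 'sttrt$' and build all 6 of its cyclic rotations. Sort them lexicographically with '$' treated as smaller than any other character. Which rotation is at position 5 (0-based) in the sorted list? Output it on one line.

Answer: ttrt$s

Derivation:
All 6 rotations (rotation i = S[i:]+S[:i]):
  rot[0] = sttrt$
  rot[1] = ttrt$s
  rot[2] = trt$st
  rot[3] = rt$stt
  rot[4] = t$sttr
  rot[5] = $sttrt
Sorted (with $ < everything):
  sorted[0] = $sttrt
  sorted[1] = rt$stt
  sorted[2] = sttrt$
  sorted[3] = t$sttr
  sorted[4] = trt$st
  sorted[5] = ttrt$s
sorted[5] = ttrt$s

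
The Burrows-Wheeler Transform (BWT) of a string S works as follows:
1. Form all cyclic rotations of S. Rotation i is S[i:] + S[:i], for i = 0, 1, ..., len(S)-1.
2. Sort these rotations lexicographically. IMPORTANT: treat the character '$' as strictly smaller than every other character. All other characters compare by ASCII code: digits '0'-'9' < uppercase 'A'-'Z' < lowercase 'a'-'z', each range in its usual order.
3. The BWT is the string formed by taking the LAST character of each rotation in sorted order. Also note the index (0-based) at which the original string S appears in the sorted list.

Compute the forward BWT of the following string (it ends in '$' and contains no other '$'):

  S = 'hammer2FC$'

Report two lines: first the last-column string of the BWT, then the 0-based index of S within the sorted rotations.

Answer: CrF2hm$mae
6

Derivation:
All 10 rotations (rotation i = S[i:]+S[:i]):
  rot[0] = hammer2FC$
  rot[1] = ammer2FC$h
  rot[2] = mmer2FC$ha
  rot[3] = mer2FC$ham
  rot[4] = er2FC$hamm
  rot[5] = r2FC$hamme
  rot[6] = 2FC$hammer
  rot[7] = FC$hammer2
  rot[8] = C$hammer2F
  rot[9] = $hammer2FC
Sorted (with $ < everything):
  sorted[0] = $hammer2FC  (last char: 'C')
  sorted[1] = 2FC$hammer  (last char: 'r')
  sorted[2] = C$hammer2F  (last char: 'F')
  sorted[3] = FC$hammer2  (last char: '2')
  sorted[4] = ammer2FC$h  (last char: 'h')
  sorted[5] = er2FC$hamm  (last char: 'm')
  sorted[6] = hammer2FC$  (last char: '$')
  sorted[7] = mer2FC$ham  (last char: 'm')
  sorted[8] = mmer2FC$ha  (last char: 'a')
  sorted[9] = r2FC$hamme  (last char: 'e')
Last column: CrF2hm$mae
Original string S is at sorted index 6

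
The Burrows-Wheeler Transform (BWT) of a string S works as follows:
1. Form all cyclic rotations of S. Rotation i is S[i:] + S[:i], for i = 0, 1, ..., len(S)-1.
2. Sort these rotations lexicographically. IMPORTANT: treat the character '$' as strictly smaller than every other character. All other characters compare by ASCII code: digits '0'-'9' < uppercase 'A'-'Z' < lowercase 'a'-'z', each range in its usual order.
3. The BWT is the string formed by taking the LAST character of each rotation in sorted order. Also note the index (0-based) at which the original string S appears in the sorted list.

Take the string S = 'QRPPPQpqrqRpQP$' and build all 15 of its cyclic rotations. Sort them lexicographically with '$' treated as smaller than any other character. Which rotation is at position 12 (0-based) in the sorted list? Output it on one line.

Answer: qRpQP$QRPPPQpqr

Derivation:
All 15 rotations (rotation i = S[i:]+S[:i]):
  rot[0] = QRPPPQpqrqRpQP$
  rot[1] = RPPPQpqrqRpQP$Q
  rot[2] = PPPQpqrqRpQP$QR
  rot[3] = PPQpqrqRpQP$QRP
  rot[4] = PQpqrqRpQP$QRPP
  rot[5] = QpqrqRpQP$QRPPP
  rot[6] = pqrqRpQP$QRPPPQ
  rot[7] = qrqRpQP$QRPPPQp
  rot[8] = rqRpQP$QRPPPQpq
  rot[9] = qRpQP$QRPPPQpqr
  rot[10] = RpQP$QRPPPQpqrq
  rot[11] = pQP$QRPPPQpqrqR
  rot[12] = QP$QRPPPQpqrqRp
  rot[13] = P$QRPPPQpqrqRpQ
  rot[14] = $QRPPPQpqrqRpQP
Sorted (with $ < everything):
  sorted[0] = $QRPPPQpqrqRpQP
  sorted[1] = P$QRPPPQpqrqRpQ
  sorted[2] = PPPQpqrqRpQP$QR
  sorted[3] = PPQpqrqRpQP$QRP
  sorted[4] = PQpqrqRpQP$QRPP
  sorted[5] = QP$QRPPPQpqrqRp
  sorted[6] = QRPPPQpqrqRpQP$
  sorted[7] = QpqrqRpQP$QRPPP
  sorted[8] = RPPPQpqrqRpQP$Q
  sorted[9] = RpQP$QRPPPQpqrq
  sorted[10] = pQP$QRPPPQpqrqR
  sorted[11] = pqrqRpQP$QRPPPQ
  sorted[12] = qRpQP$QRPPPQpqr
  sorted[13] = qrqRpQP$QRPPPQp
  sorted[14] = rqRpQP$QRPPPQpq
sorted[12] = qRpQP$QRPPPQpqr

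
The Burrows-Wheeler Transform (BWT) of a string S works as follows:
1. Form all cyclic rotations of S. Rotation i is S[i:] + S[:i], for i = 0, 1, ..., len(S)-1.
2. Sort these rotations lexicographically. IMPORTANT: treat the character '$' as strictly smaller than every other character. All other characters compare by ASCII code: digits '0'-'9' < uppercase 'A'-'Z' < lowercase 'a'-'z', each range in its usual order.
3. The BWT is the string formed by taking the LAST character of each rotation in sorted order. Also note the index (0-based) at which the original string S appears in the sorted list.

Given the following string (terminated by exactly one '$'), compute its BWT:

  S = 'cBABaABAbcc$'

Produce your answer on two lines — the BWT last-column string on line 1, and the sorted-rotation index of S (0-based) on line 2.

All 12 rotations (rotation i = S[i:]+S[:i]):
  rot[0] = cBABaABAbcc$
  rot[1] = BABaABAbcc$c
  rot[2] = ABaABAbcc$cB
  rot[3] = BaABAbcc$cBA
  rot[4] = aABAbcc$cBAB
  rot[5] = ABAbcc$cBABa
  rot[6] = BAbcc$cBABaA
  rot[7] = Abcc$cBABaAB
  rot[8] = bcc$cBABaABA
  rot[9] = cc$cBABaABAb
  rot[10] = c$cBABaABAbc
  rot[11] = $cBABaABAbcc
Sorted (with $ < everything):
  sorted[0] = $cBABaABAbcc  (last char: 'c')
  sorted[1] = ABAbcc$cBABa  (last char: 'a')
  sorted[2] = ABaABAbcc$cB  (last char: 'B')
  sorted[3] = Abcc$cBABaAB  (last char: 'B')
  sorted[4] = BABaABAbcc$c  (last char: 'c')
  sorted[5] = BAbcc$cBABaA  (last char: 'A')
  sorted[6] = BaABAbcc$cBA  (last char: 'A')
  sorted[7] = aABAbcc$cBAB  (last char: 'B')
  sorted[8] = bcc$cBABaABA  (last char: 'A')
  sorted[9] = c$cBABaABAbc  (last char: 'c')
  sorted[10] = cBABaABAbcc$  (last char: '$')
  sorted[11] = cc$cBABaABAb  (last char: 'b')
Last column: caBBcAABAc$b
Original string S is at sorted index 10

Answer: caBBcAABAc$b
10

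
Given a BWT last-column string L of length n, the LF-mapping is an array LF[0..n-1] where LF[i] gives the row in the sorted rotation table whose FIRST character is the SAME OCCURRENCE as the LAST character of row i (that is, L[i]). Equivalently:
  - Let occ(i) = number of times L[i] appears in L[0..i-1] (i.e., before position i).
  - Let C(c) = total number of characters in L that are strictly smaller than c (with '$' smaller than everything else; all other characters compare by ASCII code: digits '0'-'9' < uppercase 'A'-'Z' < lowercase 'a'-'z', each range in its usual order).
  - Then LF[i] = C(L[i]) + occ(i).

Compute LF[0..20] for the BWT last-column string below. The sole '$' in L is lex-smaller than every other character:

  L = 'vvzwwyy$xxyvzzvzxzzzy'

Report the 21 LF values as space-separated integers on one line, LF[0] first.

Char counts: '$':1, 'v':4, 'w':2, 'x':3, 'y':4, 'z':7
C (first-col start): C('$')=0, C('v')=1, C('w')=5, C('x')=7, C('y')=10, C('z')=14
L[0]='v': occ=0, LF[0]=C('v')+0=1+0=1
L[1]='v': occ=1, LF[1]=C('v')+1=1+1=2
L[2]='z': occ=0, LF[2]=C('z')+0=14+0=14
L[3]='w': occ=0, LF[3]=C('w')+0=5+0=5
L[4]='w': occ=1, LF[4]=C('w')+1=5+1=6
L[5]='y': occ=0, LF[5]=C('y')+0=10+0=10
L[6]='y': occ=1, LF[6]=C('y')+1=10+1=11
L[7]='$': occ=0, LF[7]=C('$')+0=0+0=0
L[8]='x': occ=0, LF[8]=C('x')+0=7+0=7
L[9]='x': occ=1, LF[9]=C('x')+1=7+1=8
L[10]='y': occ=2, LF[10]=C('y')+2=10+2=12
L[11]='v': occ=2, LF[11]=C('v')+2=1+2=3
L[12]='z': occ=1, LF[12]=C('z')+1=14+1=15
L[13]='z': occ=2, LF[13]=C('z')+2=14+2=16
L[14]='v': occ=3, LF[14]=C('v')+3=1+3=4
L[15]='z': occ=3, LF[15]=C('z')+3=14+3=17
L[16]='x': occ=2, LF[16]=C('x')+2=7+2=9
L[17]='z': occ=4, LF[17]=C('z')+4=14+4=18
L[18]='z': occ=5, LF[18]=C('z')+5=14+5=19
L[19]='z': occ=6, LF[19]=C('z')+6=14+6=20
L[20]='y': occ=3, LF[20]=C('y')+3=10+3=13

Answer: 1 2 14 5 6 10 11 0 7 8 12 3 15 16 4 17 9 18 19 20 13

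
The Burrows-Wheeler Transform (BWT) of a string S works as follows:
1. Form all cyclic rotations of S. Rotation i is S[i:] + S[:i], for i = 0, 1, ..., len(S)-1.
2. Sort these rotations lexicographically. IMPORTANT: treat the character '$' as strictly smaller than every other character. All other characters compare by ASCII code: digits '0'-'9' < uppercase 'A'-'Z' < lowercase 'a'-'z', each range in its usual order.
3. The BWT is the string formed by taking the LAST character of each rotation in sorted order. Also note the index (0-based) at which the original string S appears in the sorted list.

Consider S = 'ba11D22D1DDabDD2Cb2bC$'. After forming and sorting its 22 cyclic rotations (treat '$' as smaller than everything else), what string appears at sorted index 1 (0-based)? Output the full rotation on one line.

Answer: 11D22D1DDabDD2Cb2bC$ba

Derivation:
All 22 rotations (rotation i = S[i:]+S[:i]):
  rot[0] = ba11D22D1DDabDD2Cb2bC$
  rot[1] = a11D22D1DDabDD2Cb2bC$b
  rot[2] = 11D22D1DDabDD2Cb2bC$ba
  rot[3] = 1D22D1DDabDD2Cb2bC$ba1
  rot[4] = D22D1DDabDD2Cb2bC$ba11
  rot[5] = 22D1DDabDD2Cb2bC$ba11D
  rot[6] = 2D1DDabDD2Cb2bC$ba11D2
  rot[7] = D1DDabDD2Cb2bC$ba11D22
  rot[8] = 1DDabDD2Cb2bC$ba11D22D
  rot[9] = DDabDD2Cb2bC$ba11D22D1
  rot[10] = DabDD2Cb2bC$ba11D22D1D
  rot[11] = abDD2Cb2bC$ba11D22D1DD
  rot[12] = bDD2Cb2bC$ba11D22D1DDa
  rot[13] = DD2Cb2bC$ba11D22D1DDab
  rot[14] = D2Cb2bC$ba11D22D1DDabD
  rot[15] = 2Cb2bC$ba11D22D1DDabDD
  rot[16] = Cb2bC$ba11D22D1DDabDD2
  rot[17] = b2bC$ba11D22D1DDabDD2C
  rot[18] = 2bC$ba11D22D1DDabDD2Cb
  rot[19] = bC$ba11D22D1DDabDD2Cb2
  rot[20] = C$ba11D22D1DDabDD2Cb2b
  rot[21] = $ba11D22D1DDabDD2Cb2bC
Sorted (with $ < everything):
  sorted[0] = $ba11D22D1DDabDD2Cb2bC
  sorted[1] = 11D22D1DDabDD2Cb2bC$ba
  sorted[2] = 1D22D1DDabDD2Cb2bC$ba1
  sorted[3] = 1DDabDD2Cb2bC$ba11D22D
  sorted[4] = 22D1DDabDD2Cb2bC$ba11D
  sorted[5] = 2Cb2bC$ba11D22D1DDabDD
  sorted[6] = 2D1DDabDD2Cb2bC$ba11D2
  sorted[7] = 2bC$ba11D22D1DDabDD2Cb
  sorted[8] = C$ba11D22D1DDabDD2Cb2b
  sorted[9] = Cb2bC$ba11D22D1DDabDD2
  sorted[10] = D1DDabDD2Cb2bC$ba11D22
  sorted[11] = D22D1DDabDD2Cb2bC$ba11
  sorted[12] = D2Cb2bC$ba11D22D1DDabD
  sorted[13] = DD2Cb2bC$ba11D22D1DDab
  sorted[14] = DDabDD2Cb2bC$ba11D22D1
  sorted[15] = DabDD2Cb2bC$ba11D22D1D
  sorted[16] = a11D22D1DDabDD2Cb2bC$b
  sorted[17] = abDD2Cb2bC$ba11D22D1DD
  sorted[18] = b2bC$ba11D22D1DDabDD2C
  sorted[19] = bC$ba11D22D1DDabDD2Cb2
  sorted[20] = bDD2Cb2bC$ba11D22D1DDa
  sorted[21] = ba11D22D1DDabDD2Cb2bC$
sorted[1] = 11D22D1DDabDD2Cb2bC$ba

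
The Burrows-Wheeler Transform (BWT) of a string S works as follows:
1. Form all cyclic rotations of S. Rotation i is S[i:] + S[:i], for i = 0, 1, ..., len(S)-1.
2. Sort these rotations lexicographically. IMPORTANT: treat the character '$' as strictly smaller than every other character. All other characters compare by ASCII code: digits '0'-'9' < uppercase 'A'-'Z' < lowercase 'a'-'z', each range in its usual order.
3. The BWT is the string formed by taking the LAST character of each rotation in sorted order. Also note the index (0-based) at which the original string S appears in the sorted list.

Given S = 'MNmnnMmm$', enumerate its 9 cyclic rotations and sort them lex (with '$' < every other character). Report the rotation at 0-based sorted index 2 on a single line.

All 9 rotations (rotation i = S[i:]+S[:i]):
  rot[0] = MNmnnMmm$
  rot[1] = NmnnMmm$M
  rot[2] = mnnMmm$MN
  rot[3] = nnMmm$MNm
  rot[4] = nMmm$MNmn
  rot[5] = Mmm$MNmnn
  rot[6] = mm$MNmnnM
  rot[7] = m$MNmnnMm
  rot[8] = $MNmnnMmm
Sorted (with $ < everything):
  sorted[0] = $MNmnnMmm
  sorted[1] = MNmnnMmm$
  sorted[2] = Mmm$MNmnn
  sorted[3] = NmnnMmm$M
  sorted[4] = m$MNmnnMm
  sorted[5] = mm$MNmnnM
  sorted[6] = mnnMmm$MN
  sorted[7] = nMmm$MNmn
  sorted[8] = nnMmm$MNm
sorted[2] = Mmm$MNmnn

Answer: Mmm$MNmnn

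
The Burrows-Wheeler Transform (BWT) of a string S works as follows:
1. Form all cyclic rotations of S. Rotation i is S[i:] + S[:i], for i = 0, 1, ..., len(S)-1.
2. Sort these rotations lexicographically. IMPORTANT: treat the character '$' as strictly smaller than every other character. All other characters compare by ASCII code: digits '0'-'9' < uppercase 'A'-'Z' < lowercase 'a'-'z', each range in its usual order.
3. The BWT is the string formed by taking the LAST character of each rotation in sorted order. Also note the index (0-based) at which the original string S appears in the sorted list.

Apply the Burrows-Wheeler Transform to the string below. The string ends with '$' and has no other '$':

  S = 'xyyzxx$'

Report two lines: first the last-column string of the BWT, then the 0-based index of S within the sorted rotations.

All 7 rotations (rotation i = S[i:]+S[:i]):
  rot[0] = xyyzxx$
  rot[1] = yyzxx$x
  rot[2] = yzxx$xy
  rot[3] = zxx$xyy
  rot[4] = xx$xyyz
  rot[5] = x$xyyzx
  rot[6] = $xyyzxx
Sorted (with $ < everything):
  sorted[0] = $xyyzxx  (last char: 'x')
  sorted[1] = x$xyyzx  (last char: 'x')
  sorted[2] = xx$xyyz  (last char: 'z')
  sorted[3] = xyyzxx$  (last char: '$')
  sorted[4] = yyzxx$x  (last char: 'x')
  sorted[5] = yzxx$xy  (last char: 'y')
  sorted[6] = zxx$xyy  (last char: 'y')
Last column: xxz$xyy
Original string S is at sorted index 3

Answer: xxz$xyy
3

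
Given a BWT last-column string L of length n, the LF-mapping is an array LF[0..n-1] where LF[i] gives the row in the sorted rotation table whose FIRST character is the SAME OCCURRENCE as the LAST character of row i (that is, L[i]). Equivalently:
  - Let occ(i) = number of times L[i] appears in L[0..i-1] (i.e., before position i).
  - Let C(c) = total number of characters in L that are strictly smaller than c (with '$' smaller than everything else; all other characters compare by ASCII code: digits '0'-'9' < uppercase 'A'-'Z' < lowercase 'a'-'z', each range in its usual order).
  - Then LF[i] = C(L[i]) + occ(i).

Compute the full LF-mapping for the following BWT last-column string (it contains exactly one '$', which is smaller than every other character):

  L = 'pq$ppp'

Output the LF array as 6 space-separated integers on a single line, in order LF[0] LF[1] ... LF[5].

Char counts: '$':1, 'p':4, 'q':1
C (first-col start): C('$')=0, C('p')=1, C('q')=5
L[0]='p': occ=0, LF[0]=C('p')+0=1+0=1
L[1]='q': occ=0, LF[1]=C('q')+0=5+0=5
L[2]='$': occ=0, LF[2]=C('$')+0=0+0=0
L[3]='p': occ=1, LF[3]=C('p')+1=1+1=2
L[4]='p': occ=2, LF[4]=C('p')+2=1+2=3
L[5]='p': occ=3, LF[5]=C('p')+3=1+3=4

Answer: 1 5 0 2 3 4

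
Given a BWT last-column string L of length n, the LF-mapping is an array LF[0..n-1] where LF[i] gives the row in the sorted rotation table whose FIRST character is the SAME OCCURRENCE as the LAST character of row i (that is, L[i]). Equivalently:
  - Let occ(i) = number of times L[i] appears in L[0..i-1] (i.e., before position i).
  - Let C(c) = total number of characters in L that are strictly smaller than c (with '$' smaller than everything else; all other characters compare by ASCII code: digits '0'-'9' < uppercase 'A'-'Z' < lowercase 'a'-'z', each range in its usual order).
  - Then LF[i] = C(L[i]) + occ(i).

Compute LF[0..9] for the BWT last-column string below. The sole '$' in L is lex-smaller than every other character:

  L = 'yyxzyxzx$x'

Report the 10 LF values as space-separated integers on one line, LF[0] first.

Char counts: '$':1, 'x':4, 'y':3, 'z':2
C (first-col start): C('$')=0, C('x')=1, C('y')=5, C('z')=8
L[0]='y': occ=0, LF[0]=C('y')+0=5+0=5
L[1]='y': occ=1, LF[1]=C('y')+1=5+1=6
L[2]='x': occ=0, LF[2]=C('x')+0=1+0=1
L[3]='z': occ=0, LF[3]=C('z')+0=8+0=8
L[4]='y': occ=2, LF[4]=C('y')+2=5+2=7
L[5]='x': occ=1, LF[5]=C('x')+1=1+1=2
L[6]='z': occ=1, LF[6]=C('z')+1=8+1=9
L[7]='x': occ=2, LF[7]=C('x')+2=1+2=3
L[8]='$': occ=0, LF[8]=C('$')+0=0+0=0
L[9]='x': occ=3, LF[9]=C('x')+3=1+3=4

Answer: 5 6 1 8 7 2 9 3 0 4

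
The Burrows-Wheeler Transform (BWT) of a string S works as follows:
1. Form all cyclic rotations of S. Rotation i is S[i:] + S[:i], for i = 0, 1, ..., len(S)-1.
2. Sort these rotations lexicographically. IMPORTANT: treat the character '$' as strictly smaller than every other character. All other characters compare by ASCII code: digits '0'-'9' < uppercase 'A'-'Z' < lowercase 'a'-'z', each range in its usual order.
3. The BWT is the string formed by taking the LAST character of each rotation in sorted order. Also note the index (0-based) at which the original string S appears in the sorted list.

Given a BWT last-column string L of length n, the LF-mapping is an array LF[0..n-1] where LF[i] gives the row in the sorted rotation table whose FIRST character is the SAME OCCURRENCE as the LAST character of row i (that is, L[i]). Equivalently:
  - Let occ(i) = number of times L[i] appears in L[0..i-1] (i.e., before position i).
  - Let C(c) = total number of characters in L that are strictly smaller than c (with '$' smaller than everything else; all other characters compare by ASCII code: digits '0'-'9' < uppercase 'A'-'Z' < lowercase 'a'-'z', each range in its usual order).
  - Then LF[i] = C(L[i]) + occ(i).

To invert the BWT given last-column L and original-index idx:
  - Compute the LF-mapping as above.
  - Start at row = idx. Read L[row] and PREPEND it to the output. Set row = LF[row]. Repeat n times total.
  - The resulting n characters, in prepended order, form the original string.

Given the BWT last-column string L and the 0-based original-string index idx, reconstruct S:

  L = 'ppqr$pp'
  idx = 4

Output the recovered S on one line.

LF mapping: 1 2 5 6 0 3 4
Walk LF starting at row 4, prepending L[row]:
  step 1: row=4, L[4]='$', prepend. Next row=LF[4]=0
  step 2: row=0, L[0]='p', prepend. Next row=LF[0]=1
  step 3: row=1, L[1]='p', prepend. Next row=LF[1]=2
  step 4: row=2, L[2]='q', prepend. Next row=LF[2]=5
  step 5: row=5, L[5]='p', prepend. Next row=LF[5]=3
  step 6: row=3, L[3]='r', prepend. Next row=LF[3]=6
  step 7: row=6, L[6]='p', prepend. Next row=LF[6]=4
Reversed output: prpqpp$

Answer: prpqpp$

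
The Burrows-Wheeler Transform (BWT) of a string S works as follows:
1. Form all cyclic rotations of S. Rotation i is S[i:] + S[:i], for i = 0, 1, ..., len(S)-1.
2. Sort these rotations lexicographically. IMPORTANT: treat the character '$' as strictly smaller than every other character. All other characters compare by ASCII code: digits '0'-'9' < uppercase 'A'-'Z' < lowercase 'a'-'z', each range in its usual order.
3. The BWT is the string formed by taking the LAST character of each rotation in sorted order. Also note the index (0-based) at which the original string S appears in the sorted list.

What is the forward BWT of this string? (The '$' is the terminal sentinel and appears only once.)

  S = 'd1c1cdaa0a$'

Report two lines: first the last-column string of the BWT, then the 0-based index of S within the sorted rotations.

All 11 rotations (rotation i = S[i:]+S[:i]):
  rot[0] = d1c1cdaa0a$
  rot[1] = 1c1cdaa0a$d
  rot[2] = c1cdaa0a$d1
  rot[3] = 1cdaa0a$d1c
  rot[4] = cdaa0a$d1c1
  rot[5] = daa0a$d1c1c
  rot[6] = aa0a$d1c1cd
  rot[7] = a0a$d1c1cda
  rot[8] = 0a$d1c1cdaa
  rot[9] = a$d1c1cdaa0
  rot[10] = $d1c1cdaa0a
Sorted (with $ < everything):
  sorted[0] = $d1c1cdaa0a  (last char: 'a')
  sorted[1] = 0a$d1c1cdaa  (last char: 'a')
  sorted[2] = 1c1cdaa0a$d  (last char: 'd')
  sorted[3] = 1cdaa0a$d1c  (last char: 'c')
  sorted[4] = a$d1c1cdaa0  (last char: '0')
  sorted[5] = a0a$d1c1cda  (last char: 'a')
  sorted[6] = aa0a$d1c1cd  (last char: 'd')
  sorted[7] = c1cdaa0a$d1  (last char: '1')
  sorted[8] = cdaa0a$d1c1  (last char: '1')
  sorted[9] = d1c1cdaa0a$  (last char: '$')
  sorted[10] = daa0a$d1c1c  (last char: 'c')
Last column: aadc0ad11$c
Original string S is at sorted index 9

Answer: aadc0ad11$c
9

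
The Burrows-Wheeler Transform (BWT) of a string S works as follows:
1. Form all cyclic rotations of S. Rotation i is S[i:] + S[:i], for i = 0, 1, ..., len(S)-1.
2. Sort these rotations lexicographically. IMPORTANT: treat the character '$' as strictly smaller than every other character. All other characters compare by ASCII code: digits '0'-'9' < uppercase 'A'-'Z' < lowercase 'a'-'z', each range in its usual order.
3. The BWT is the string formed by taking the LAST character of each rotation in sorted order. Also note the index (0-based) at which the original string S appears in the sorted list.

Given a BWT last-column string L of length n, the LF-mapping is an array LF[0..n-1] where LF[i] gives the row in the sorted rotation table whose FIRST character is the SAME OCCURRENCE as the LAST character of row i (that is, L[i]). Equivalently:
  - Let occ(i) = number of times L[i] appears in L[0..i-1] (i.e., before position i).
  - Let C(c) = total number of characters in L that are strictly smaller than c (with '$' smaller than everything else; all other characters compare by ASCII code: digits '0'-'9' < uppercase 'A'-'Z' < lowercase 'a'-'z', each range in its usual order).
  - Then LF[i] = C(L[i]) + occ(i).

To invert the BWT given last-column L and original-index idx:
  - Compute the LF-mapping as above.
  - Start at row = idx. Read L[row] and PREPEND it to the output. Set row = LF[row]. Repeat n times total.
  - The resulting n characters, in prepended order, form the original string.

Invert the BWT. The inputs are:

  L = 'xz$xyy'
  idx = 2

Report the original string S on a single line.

Answer: xyyzx$

Derivation:
LF mapping: 1 5 0 2 3 4
Walk LF starting at row 2, prepending L[row]:
  step 1: row=2, L[2]='$', prepend. Next row=LF[2]=0
  step 2: row=0, L[0]='x', prepend. Next row=LF[0]=1
  step 3: row=1, L[1]='z', prepend. Next row=LF[1]=5
  step 4: row=5, L[5]='y', prepend. Next row=LF[5]=4
  step 5: row=4, L[4]='y', prepend. Next row=LF[4]=3
  step 6: row=3, L[3]='x', prepend. Next row=LF[3]=2
Reversed output: xyyzx$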